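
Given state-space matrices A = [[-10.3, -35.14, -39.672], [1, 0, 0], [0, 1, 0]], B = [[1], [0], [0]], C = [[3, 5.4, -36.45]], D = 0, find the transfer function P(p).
P(p) = C(pI - A)⁻¹B + D.
Characteristic polynomial det(pI - A) = p^3 + 10.3*p^2 + 35.14*p + 39.672.
Numerator from C·adj(pI-A)·B + D·det(pI-A) = 3*p^2 + 5.4*p - 36.45.
P(p) = (3*p^2 + 5.4*p - 36.45)/(p^3 + 10.3*p^2 + 35.14*p + 39.672)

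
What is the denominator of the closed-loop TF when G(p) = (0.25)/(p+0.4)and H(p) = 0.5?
Characteristic poly = G_den * H_den + G_num * H_num = (p + 0.4) + (0.125) = p + 0.525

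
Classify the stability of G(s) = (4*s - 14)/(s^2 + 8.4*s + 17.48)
Denominator: s^2 + 8.4*s + 17.48 = (s + 3.8)(s + 4.6). Poles: -3.8, -4.6. Stable (all poles in LHP)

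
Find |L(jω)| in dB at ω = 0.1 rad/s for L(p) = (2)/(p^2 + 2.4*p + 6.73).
Substitute p = j*0.1: L(j0.1) = 0.29724 - 0.0106157j.
|L(j0.1)| = sqrt(Re² + Im²) = 0.2974.
20*log₁₀(0.2974) = -10.53 dB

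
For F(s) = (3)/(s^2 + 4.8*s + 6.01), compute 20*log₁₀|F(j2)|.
Substitute s = j*2: F(j2) = 0.0626818 - 0.299376j.
|F(j2)| = sqrt(Re² + Im²) = 0.3059.
20*log₁₀(0.3059) = -10.29 dB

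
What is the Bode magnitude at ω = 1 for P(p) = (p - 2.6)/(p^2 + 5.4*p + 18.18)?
Substitute p = j*1: P(j1) = -0.121081 + 0.0962652j.
|P(j1)| = sqrt(Re² + Im²) = 0.1547.
20*log₁₀(0.1547) = -16.21 dB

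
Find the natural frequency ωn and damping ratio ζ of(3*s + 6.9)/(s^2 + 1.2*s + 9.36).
Underdamped: complex pole -0.6 + 3j. ωn = |pole| = 3.059, ζ = -Re(pole)/ωn = 0.1961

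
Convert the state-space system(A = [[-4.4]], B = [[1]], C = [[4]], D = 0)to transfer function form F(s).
F(s) = C(sI - A)⁻¹B + D.
Characteristic polynomial det(sI - A) = s + 4.4.
Numerator from C·adj(sI-A)·B + D·det(sI-A) = 4.
F(s) = (4)/(s + 4.4)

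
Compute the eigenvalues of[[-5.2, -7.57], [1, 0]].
Eigenvalues solve det(λI - A) = 0.
Characteristic polynomial: λ^2 + 5.2*λ + 7.57 = 0.
Roots: -2.6 + 0.9j, -2.6 - 0.9j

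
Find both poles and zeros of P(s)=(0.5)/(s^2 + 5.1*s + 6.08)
Set denominator = 0: s^2 + 5.1*s + 6.08 = (s + 1.9)(s + 3.2) = 0 → Poles: -1.9, -3.2
Numerator is a nonzero constant (0.5) → Zeros: none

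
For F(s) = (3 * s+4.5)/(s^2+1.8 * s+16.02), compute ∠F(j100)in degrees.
Substitute s = j*100: F(j100) = 9.09827e-05 - 0.0300465j.
∠F(j100) = atan2(Im, Re) = atan2(-0.0300465, 9.09827e-05) = -89.83°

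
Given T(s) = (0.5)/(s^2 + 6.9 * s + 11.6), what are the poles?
Set denominator = 0: s^2 + 6.9*s + 11.6 = (s + 2.9)(s + 4) = 0 → Poles: -2.9, -4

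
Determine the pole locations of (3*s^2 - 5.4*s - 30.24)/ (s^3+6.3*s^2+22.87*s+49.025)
Set denominator = 0: s^3 + 6.3*s^2 + 22.87*s + 49.025 = (s + 3.7)(s^2 + 2.6*s + 13.25) = 0 → Poles: -1.3 + 3.4j, -1.3 - 3.4j, -3.7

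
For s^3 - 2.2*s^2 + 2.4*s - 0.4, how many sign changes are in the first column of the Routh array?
Routh array:
s^3: [1, 2.4]; s^2: [-2.2, -0.4]; s^1: [2.21818]; s^0: [-0.4]
First column: [1, -2.2, 2.21818, -0.4]. Sign changes = 3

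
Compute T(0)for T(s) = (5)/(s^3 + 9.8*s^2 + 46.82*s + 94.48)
DC gain = T(0) = num(0)/den(0) = 5/94.48 = 0.05292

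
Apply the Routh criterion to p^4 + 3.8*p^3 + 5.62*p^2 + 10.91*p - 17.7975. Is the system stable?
Routh array:
p^4: [1, 5.62, -17.7975]; p^3: [3.8, 10.91]; p^2: [2.74895, -17.7975]; p^1: [35.5123]; p^0: [-17.7975]
First column: [1, 3.8, 2.74895, 35.5123, -17.7975]. Sign changes = 1.
No, unstable (1 RHP root(s))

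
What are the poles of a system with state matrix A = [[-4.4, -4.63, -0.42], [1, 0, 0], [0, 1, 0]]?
Eigenvalues solve det(λI - A) = 0.
Characteristic polynomial: λ^3 + 4.4*λ^2 + 4.63*λ + 0.42 = 0.
Factor: (λ + 2.8)(λ + 0.1)(λ + 1.5) = 0.
Roots: -0.1, -1.5, -2.8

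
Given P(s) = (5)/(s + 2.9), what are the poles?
Set denominator = 0: s + 2.9 = 0 → Poles: -2.9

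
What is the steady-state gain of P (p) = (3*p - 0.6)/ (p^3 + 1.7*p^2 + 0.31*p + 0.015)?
DC gain = P(0) = num(0)/den(0) = -0.6/0.015 = -40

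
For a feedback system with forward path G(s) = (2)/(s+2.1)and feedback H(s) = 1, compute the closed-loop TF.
Closed-loop T = G/(1+GH).
Numerator: G_num * H_den = 2.
Denominator: G_den * H_den + G_num * H_num = (s + 2.1) + (2) = s + 4.1.
T(s) = (2)/(s + 4.1)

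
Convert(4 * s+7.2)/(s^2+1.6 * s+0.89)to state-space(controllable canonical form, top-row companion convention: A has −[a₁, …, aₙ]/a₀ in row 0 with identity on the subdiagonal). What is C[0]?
Reachable canonical form: C = numerator coefficients (right-aligned, zero-padded to length n).
num = 4*s + 7.2, C = [[4, 7.2]].
C[0] = 4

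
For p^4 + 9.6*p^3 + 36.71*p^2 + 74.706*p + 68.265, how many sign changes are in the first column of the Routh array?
Routh array:
p^4: [1, 36.71, 68.265]; p^3: [9.6, 74.706]; p^2: [28.9281, 68.265]; p^1: [52.0518]; p^0: [68.265]
First column: [1, 9.6, 28.9281, 52.0518, 68.265]. Sign changes = 0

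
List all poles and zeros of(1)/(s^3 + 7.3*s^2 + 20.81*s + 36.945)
Set denominator = 0: s^3 + 7.3*s^2 + 20.81*s + 36.945 = (s + 4.5)(s^2 + 2.8*s + 8.21) = 0 → Poles: -1.4 + 2.5j, -1.4 - 2.5j, -4.5
Numerator is a nonzero constant (1) → Zeros: none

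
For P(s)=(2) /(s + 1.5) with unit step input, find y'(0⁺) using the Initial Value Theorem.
IVT: y'(0⁺) = lim_{s→∞} s²·Y(s) = lim_{s→∞} s·P(s).
deg(num) = 0, deg(den) = 1, relative degree = 1, so s·P(s) → (leading num)/(leading den) = 2/1 = 2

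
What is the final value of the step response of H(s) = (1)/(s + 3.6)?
FVT: lim_{t→∞} y(t) = lim_{s→0} s*Y(s) where Y(s) = H(s)/s.
= lim_{s→0} H(s) = H(0) = num(0)/den(0) = 1/3.6 = 0.2778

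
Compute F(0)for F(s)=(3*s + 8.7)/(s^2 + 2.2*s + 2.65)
DC gain = F(0) = num(0)/den(0) = 8.7/2.65 = 3.283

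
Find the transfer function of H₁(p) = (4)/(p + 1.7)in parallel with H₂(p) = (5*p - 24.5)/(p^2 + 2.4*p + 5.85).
Parallel: H = H₁ + H₂ = (n₁·d₂ + n₂·d₁)/(d₁·d₂).
n₁·d₂ = 4*p^2 + 9.6*p + 23.4. n₂·d₁ = 5*p^2 - 16*p - 41.65. Sum = 9*p^2 - 6.4*p - 18.25. d₁·d₂ = p^3 + 4.1*p^2 + 9.93*p + 9.945.
H(p) = (9*p^2 - 6.4*p - 18.25)/(p^3 + 4.1*p^2 + 9.93*p + 9.945)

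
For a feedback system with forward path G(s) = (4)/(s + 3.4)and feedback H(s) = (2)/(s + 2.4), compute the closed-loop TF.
Closed-loop T = G/(1+GH).
Numerator: G_num * H_den = 4*s + 9.6.
Denominator: G_den * H_den + G_num * H_num = (s^2 + 5.8*s + 8.16) + (8) = s^2 + 5.8*s + 16.16.
T(s) = (4*s + 9.6)/(s^2 + 5.8*s + 16.16)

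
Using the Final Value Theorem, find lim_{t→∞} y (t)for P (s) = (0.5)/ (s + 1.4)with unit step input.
FVT: lim_{t→∞} y(t) = lim_{s→0} s*Y(s) where Y(s) = P(s)/s.
= lim_{s→0} P(s) = P(0) = num(0)/den(0) = 0.5/1.4 = 0.3571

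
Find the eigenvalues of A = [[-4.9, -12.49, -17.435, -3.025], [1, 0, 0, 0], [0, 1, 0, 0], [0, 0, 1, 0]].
Eigenvalues solve det(λI - A) = 0.
Characteristic polynomial: λ^4 + 4.9*λ^3 + 12.49*λ^2 + 17.435*λ + 3.025 = 0.
Factor: (λ + 0.2)(λ + 2.5)(λ^2 + 2.2*λ + 6.05) = 0.
Roots: -0.2, -1.1 + 2.2j, -1.1 - 2.2j, -2.5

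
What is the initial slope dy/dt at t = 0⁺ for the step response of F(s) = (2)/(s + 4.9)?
IVT: y'(0⁺) = lim_{s→∞} s²·Y(s) = lim_{s→∞} s·F(s).
deg(num) = 0, deg(den) = 1, relative degree = 1, so s·F(s) → (leading num)/(leading den) = 2/1 = 2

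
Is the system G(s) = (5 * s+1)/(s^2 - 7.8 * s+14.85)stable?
Denominator: s^2 - 7.8*s + 14.85 = (s - 4.5)(s - 3.3). Poles: 3.3, 4.5. All Re(p)<0: No (unstable)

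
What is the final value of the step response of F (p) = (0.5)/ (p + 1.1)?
FVT: lim_{t→∞} y(t) = lim_{p→0} p*Y(p) where Y(p) = F(p)/p.
= lim_{p→0} F(p) = F(0) = num(0)/den(0) = 0.5/1.1 = 0.4545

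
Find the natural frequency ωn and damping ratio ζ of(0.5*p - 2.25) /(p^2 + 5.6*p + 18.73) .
Underdamped: complex pole -2.8 + 3.3j. ωn = |pole| = 4.328, ζ = -Re(pole)/ωn = 0.647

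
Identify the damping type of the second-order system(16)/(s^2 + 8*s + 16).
Standard form: ωn²/(s²+2ζωn·s+ωn²) gives ωn=4, ζ=1.
Critically damped (ζ = 1)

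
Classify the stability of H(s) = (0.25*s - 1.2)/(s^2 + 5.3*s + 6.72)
Denominator: s^2 + 5.3*s + 6.72 = (s + 2.1)(s + 3.2). Poles: -2.1, -3.2. Stable (all poles in LHP)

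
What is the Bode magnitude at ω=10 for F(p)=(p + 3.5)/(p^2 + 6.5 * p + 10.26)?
Substitute p = j*10: F(j10) = 0.0273581 - 0.0916172j.
|F(j10)| = sqrt(Re² + Im²) = 0.09561.
20*log₁₀(0.09561) = -20.39 dB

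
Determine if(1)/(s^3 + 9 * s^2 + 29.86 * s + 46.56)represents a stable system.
Denominator: s^3 + 9*s^2 + 29.86*s + 46.56 = (s + 4.8)(s^2 + 4.2*s + 9.7). Poles: -2.1 + 2.3j, -2.1 - 2.3j, -4.8. All Re(p)<0: Yes (stable)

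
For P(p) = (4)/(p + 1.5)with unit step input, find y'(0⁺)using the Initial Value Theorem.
IVT: y'(0⁺) = lim_{p→∞} p²·Y(p) = lim_{p→∞} p·P(p).
deg(num) = 0, deg(den) = 1, relative degree = 1, so p·P(p) → (leading num)/(leading den) = 4/1 = 4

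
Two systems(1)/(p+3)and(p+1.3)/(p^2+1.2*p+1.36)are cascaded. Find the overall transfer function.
Series: H = H₁ · H₂ = (n₁·n₂)/(d₁·d₂).
Num: n₁·n₂ = p + 1.3. Den: d₁·d₂ = p^3 + 4.2*p^2 + 4.96*p + 4.08.
H(p) = (p + 1.3)/(p^3 + 4.2*p^2 + 4.96*p + 4.08)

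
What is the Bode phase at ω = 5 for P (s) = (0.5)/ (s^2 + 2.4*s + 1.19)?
Substitute s = j*5: P(j5) = -0.016746 - 0.00843981j.
∠P(j5) = atan2(Im, Re) = atan2(-0.00843981, -0.016746) = -153.25°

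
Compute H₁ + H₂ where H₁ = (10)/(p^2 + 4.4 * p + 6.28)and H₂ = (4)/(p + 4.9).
Parallel: H = H₁ + H₂ = (n₁·d₂ + n₂·d₁)/(d₁·d₂).
n₁·d₂ = 10*p + 49. n₂·d₁ = 4*p^2 + 17.6*p + 25.12. Sum = 4*p^2 + 27.6*p + 74.12. d₁·d₂ = p^3 + 9.3*p^2 + 27.84*p + 30.772.
H(p) = (4*p^2 + 27.6*p + 74.12)/(p^3 + 9.3*p^2 + 27.84*p + 30.772)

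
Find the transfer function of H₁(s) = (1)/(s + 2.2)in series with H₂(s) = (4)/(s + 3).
Series: H = H₁ · H₂ = (n₁·n₂)/(d₁·d₂).
Num: n₁·n₂ = 4. Den: d₁·d₂ = s^2 + 5.2*s + 6.6.
H(s) = (4)/(s^2 + 5.2*s + 6.6)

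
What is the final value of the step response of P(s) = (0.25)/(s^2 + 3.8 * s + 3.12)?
FVT: lim_{t→∞} y(t) = lim_{s→0} s*Y(s) where Y(s) = P(s)/s.
= lim_{s→0} P(s) = P(0) = num(0)/den(0) = 0.25/3.12 = 0.08013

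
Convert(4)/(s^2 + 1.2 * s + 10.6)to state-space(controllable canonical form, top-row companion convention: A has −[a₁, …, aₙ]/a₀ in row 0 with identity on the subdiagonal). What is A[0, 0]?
Reachable canonical form for den = s^2 + 1.2*s + 10.6: top row of A = -[a₁,a₂,...,aₙ]/a₀, ones on the subdiagonal, zeros elsewhere.
A = [[-1.2, -10.6], [1, 0]].
A[0,0] = -1.2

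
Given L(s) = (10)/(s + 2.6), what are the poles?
Set denominator = 0: s + 2.6 = 0 → Poles: -2.6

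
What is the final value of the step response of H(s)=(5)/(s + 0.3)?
FVT: lim_{t→∞} y(t) = lim_{s→0} s*Y(s) where Y(s) = H(s)/s.
= lim_{s→0} H(s) = H(0) = num(0)/den(0) = 5/0.3 = 16.67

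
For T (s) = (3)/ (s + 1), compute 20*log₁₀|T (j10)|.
Substitute s = j*10: T(j10) = 0.029703 - 0.29703j.
|T(j10)| = sqrt(Re² + Im²) = 0.2985.
20*log₁₀(0.2985) = -10.50 dB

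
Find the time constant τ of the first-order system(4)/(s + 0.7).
First-order system: τ = -1/pole. Pole = -0.7. τ = -1/(-0.7) = 1.429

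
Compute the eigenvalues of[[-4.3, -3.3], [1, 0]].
Eigenvalues solve det(λI - A) = 0.
Characteristic polynomial: λ^2 + 4.3*λ + 3.3 = 0.
Factor: (λ + 3.3)(λ + 1) = 0.
Roots: -1, -3.3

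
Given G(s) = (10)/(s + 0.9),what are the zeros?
Numerator is a nonzero constant (10) → Zeros: none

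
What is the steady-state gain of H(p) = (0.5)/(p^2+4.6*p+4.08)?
DC gain = H(0) = num(0)/den(0) = 0.5/4.08 = 0.1225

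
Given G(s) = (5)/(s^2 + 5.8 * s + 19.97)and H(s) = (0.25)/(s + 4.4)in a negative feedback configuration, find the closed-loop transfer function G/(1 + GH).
Closed-loop T = G/(1+GH).
Numerator: G_num * H_den = 5*s + 22.
Denominator: G_den * H_den + G_num * H_num = (s^3 + 10.2*s^2 + 45.49*s + 87.868) + (1.25) = s^3 + 10.2*s^2 + 45.49*s + 89.118.
T(s) = (5*s + 22)/(s^3 + 10.2*s^2 + 45.49*s + 89.118)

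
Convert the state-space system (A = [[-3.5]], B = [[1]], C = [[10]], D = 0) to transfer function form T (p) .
T(p) = C(pI - A)⁻¹B + D.
Characteristic polynomial det(pI - A) = p + 3.5.
Numerator from C·adj(pI-A)·B + D·det(pI-A) = 10.
T(p) = (10)/(p + 3.5)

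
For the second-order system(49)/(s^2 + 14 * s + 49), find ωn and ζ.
Standard form: ωn²/(s²+2ζωn·s+ωn²).
const=49=ωn² → ωn=7, s coeff=14=2ζωn → ζ=1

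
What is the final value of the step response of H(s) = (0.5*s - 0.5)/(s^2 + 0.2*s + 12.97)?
FVT: lim_{t→∞} y(t) = lim_{s→0} s*Y(s) where Y(s) = H(s)/s.
= lim_{s→0} H(s) = H(0) = num(0)/den(0) = -0.5/12.97 = -0.03855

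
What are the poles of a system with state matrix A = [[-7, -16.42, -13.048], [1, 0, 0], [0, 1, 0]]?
Eigenvalues solve det(λI - A) = 0.
Characteristic polynomial: λ^3 + 7*λ^2 + 16.42*λ + 13.048 = 0.
Factor: (λ + 2.8)(λ^2 + 4.2*λ + 4.66) = 0.
Roots: -2.1 + 0.5j, -2.1 - 0.5j, -2.8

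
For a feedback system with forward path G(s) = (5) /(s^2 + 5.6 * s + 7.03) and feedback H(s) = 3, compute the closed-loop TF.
Closed-loop T = G/(1+GH).
Numerator: G_num * H_den = 5.
Denominator: G_den * H_den + G_num * H_num = (s^2 + 5.6*s + 7.03) + (15) = s^2 + 5.6*s + 22.03.
T(s) = (5)/(s^2 + 5.6*s + 22.03)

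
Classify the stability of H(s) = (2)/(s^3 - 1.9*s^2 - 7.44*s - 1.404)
Denominator: s^3 - 1.9*s^2 - 7.44*s - 1.404 = (s - 3.9)(s + 1.8)(s + 0.2). Poles: -0.2, -1.8, 3.9. Unstable (1 pole(s) in RHP)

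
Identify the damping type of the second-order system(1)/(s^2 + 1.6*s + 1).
Standard form: ωn²/(s²+2ζωn·s+ωn²) gives ωn=1, ζ=0.8.
Underdamped (ζ = 0.8 < 1)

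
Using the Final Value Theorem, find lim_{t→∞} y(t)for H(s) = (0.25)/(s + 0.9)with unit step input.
FVT: lim_{t→∞} y(t) = lim_{s→0} s*Y(s) where Y(s) = H(s)/s.
= lim_{s→0} H(s) = H(0) = num(0)/den(0) = 0.25/0.9 = 0.2778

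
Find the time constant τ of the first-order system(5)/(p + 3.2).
First-order system: τ = -1/pole. Pole = -3.2. τ = -1/(-3.2) = 0.3125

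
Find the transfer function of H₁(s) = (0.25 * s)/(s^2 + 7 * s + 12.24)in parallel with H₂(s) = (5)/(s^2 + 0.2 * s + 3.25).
Parallel: H = H₁ + H₂ = (n₁·d₂ + n₂·d₁)/(d₁·d₂).
n₁·d₂ = 0.25*s^3 + 0.05*s^2 + 0.8125*s. n₂·d₁ = 5*s^2 + 35*s + 61.2. Sum = 0.25*s^3 + 5.05*s^2 + 35.8125*s + 61.2. d₁·d₂ = s^4 + 7.2*s^3 + 16.89*s^2 + 25.198*s + 39.78.
H(s) = (0.25*s^3 + 5.05*s^2 + 35.8125*s + 61.2)/(s^4 + 7.2*s^3 + 16.89*s^2 + 25.198*s + 39.78)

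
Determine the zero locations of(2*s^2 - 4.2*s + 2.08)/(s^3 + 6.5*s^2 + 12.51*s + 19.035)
Set numerator = 0: 2*s^2 - 4.2*s + 2.08 = 2*(s - 1.3)(s - 0.8) = 0 → Zeros: 0.8, 1.3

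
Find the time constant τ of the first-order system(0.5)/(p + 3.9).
First-order system: τ = -1/pole. Pole = -3.9. τ = -1/(-3.9) = 0.2564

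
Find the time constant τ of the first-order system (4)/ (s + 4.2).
First-order system: τ = -1/pole. Pole = -4.2. τ = -1/(-4.2) = 0.2381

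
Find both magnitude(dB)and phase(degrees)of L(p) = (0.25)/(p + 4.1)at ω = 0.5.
Substitute p = j*0.5: L(j0.5) = 0.0600821 - 0.00732708j.
|L| = 20*log₁₀(sqrt(Re²+Im²)) = -24.36 dB.
∠L = atan2(Im, Re) = -6.95°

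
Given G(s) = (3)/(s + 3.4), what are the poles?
Set denominator = 0: s + 3.4 = 0 → Poles: -3.4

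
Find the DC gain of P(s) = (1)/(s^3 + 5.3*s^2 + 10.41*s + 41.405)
DC gain = P(0) = num(0)/den(0) = 1/41.405 = 0.02415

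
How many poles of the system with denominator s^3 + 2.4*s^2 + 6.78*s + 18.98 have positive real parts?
s^3 + 2.4*s^2 + 6.78*s + 18.98 = (s + 2.6)(s^2 - 0.2*s + 7.3). Poles: -2.6, 0.1 + 2.7j, 0.1 - 2.7j. RHP poles (Re>0): 2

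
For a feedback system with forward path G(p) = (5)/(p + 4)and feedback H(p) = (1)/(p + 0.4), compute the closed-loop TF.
Closed-loop T = G/(1+GH).
Numerator: G_num * H_den = 5*p + 2.
Denominator: G_den * H_den + G_num * H_num = (p^2 + 4.4*p + 1.6) + (5) = p^2 + 4.4*p + 6.6.
T(p) = (5*p + 2)/(p^2 + 4.4*p + 6.6)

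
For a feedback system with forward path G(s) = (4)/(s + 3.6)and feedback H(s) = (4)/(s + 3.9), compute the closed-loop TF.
Closed-loop T = G/(1+GH).
Numerator: G_num * H_den = 4*s + 15.6.
Denominator: G_den * H_den + G_num * H_num = (s^2 + 7.5*s + 14.04) + (16) = s^2 + 7.5*s + 30.04.
T(s) = (4*s + 15.6)/(s^2 + 7.5*s + 30.04)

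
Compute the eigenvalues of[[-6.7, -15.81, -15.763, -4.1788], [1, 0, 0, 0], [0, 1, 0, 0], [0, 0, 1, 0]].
Eigenvalues solve det(λI - A) = 0.
Characteristic polynomial: λ^4 + 6.7*λ^3 + 15.81*λ^2 + 15.763*λ + 4.1788 = 0.
Factor: (λ + 3.1)(λ + 0.4)(λ^2 + 3.2*λ + 3.37) = 0.
Roots: -0.4, -1.6 + 0.9j, -1.6 - 0.9j, -3.1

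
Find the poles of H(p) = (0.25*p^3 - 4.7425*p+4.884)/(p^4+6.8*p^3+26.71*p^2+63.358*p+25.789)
Set denominator = 0: p^4 + 6.8*p^3 + 26.71*p^2 + 63.358*p + 25.789 = (p + 3.7)(p + 0.5)(p^2 + 2.6*p + 13.94) = 0 → Poles: -0.5, -1.3 + 3.5j, -1.3 - 3.5j, -3.7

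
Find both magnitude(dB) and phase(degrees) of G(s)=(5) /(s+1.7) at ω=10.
Substitute s = j*10: G(j10) = 0.0826125 - 0.485956j.
|G| = 20*log₁₀(sqrt(Re²+Im²)) = -6.14 dB.
∠G = atan2(Im, Re) = -80.35°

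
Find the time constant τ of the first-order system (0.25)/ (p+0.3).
First-order system: τ = -1/pole. Pole = -0.3. τ = -1/(-0.3) = 3.333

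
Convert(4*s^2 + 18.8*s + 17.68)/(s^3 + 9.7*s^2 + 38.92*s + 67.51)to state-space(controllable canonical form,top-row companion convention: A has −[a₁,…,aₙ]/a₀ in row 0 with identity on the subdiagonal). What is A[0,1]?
Reachable canonical form for den = s^3 + 9.7*s^2 + 38.92*s + 67.51: top row of A = -[a₁,a₂,...,aₙ]/a₀, ones on the subdiagonal, zeros elsewhere.
A = [[-9.7, -38.92, -67.51], [1, 0, 0], [0, 1, 0]].
A[0,1] = -38.92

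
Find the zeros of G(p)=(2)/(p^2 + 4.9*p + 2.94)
Numerator is a nonzero constant (2) → Zeros: none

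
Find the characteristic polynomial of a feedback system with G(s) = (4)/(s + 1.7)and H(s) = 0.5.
Characteristic poly = G_den * H_den + G_num * H_num = (s + 1.7) + (2) = s + 3.7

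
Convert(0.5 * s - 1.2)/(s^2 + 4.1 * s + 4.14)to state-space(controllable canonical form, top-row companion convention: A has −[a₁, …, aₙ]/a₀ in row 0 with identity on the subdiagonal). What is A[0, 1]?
Reachable canonical form for den = s^2 + 4.1*s + 4.14: top row of A = -[a₁,a₂,...,aₙ]/a₀, ones on the subdiagonal, zeros elsewhere.
A = [[-4.1, -4.14], [1, 0]].
A[0,1] = -4.14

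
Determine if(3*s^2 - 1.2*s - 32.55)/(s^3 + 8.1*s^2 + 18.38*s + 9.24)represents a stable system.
Denominator: s^3 + 8.1*s^2 + 18.38*s + 9.24 = (s + 0.7)(s + 3)(s + 4.4). Poles: -0.7, -3, -4.4. All Re(p)<0: Yes (stable)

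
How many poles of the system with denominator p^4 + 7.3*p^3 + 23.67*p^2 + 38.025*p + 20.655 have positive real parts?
p^4 + 7.3*p^3 + 23.67*p^2 + 38.025*p + 20.655 = (p + 1)(p + 2.7)(p^2 + 3.6*p + 7.65). Poles: -1, -1.8 + 2.1j, -1.8 - 2.1j, -2.7. RHP poles (Re>0): 0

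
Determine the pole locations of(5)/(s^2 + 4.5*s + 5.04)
Set denominator = 0: s^2 + 4.5*s + 5.04 = (s + 2.1)(s + 2.4) = 0 → Poles: -2.1, -2.4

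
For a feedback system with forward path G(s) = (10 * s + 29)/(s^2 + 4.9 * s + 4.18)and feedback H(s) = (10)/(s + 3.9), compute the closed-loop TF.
Closed-loop T = G/(1+GH).
Numerator: G_num * H_den = 10*s^2 + 68*s + 113.1.
Denominator: G_den * H_den + G_num * H_num = (s^3 + 8.8*s^2 + 23.29*s + 16.302) + (100*s + 290) = s^3 + 8.8*s^2 + 123.29*s + 306.302.
T(s) = (10*s^2 + 68*s + 113.1)/(s^3 + 8.8*s^2 + 123.29*s + 306.302)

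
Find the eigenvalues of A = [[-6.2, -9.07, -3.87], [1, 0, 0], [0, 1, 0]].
Eigenvalues solve det(λI - A) = 0.
Characteristic polynomial: λ^3 + 6.2*λ^2 + 9.07*λ + 3.87 = 0.
Factor: (λ + 4.3)(λ + 1)(λ + 0.9) = 0.
Roots: -0.9, -1, -4.3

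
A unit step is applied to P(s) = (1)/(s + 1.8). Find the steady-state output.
FVT: lim_{t→∞} y(t) = lim_{s→0} s*Y(s) where Y(s) = P(s)/s.
= lim_{s→0} P(s) = P(0) = num(0)/den(0) = 1/1.8 = 0.5556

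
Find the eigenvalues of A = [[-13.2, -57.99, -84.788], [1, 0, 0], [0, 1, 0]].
Eigenvalues solve det(λI - A) = 0.
Characteristic polynomial: λ^3 + 13.2*λ^2 + 57.99*λ + 84.788 = 0.
Factor: (λ + 4.7)(λ + 4.4)(λ + 4.1) = 0.
Roots: -4.1, -4.4, -4.7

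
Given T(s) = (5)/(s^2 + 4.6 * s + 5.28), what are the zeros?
Numerator is a nonzero constant (5) → Zeros: none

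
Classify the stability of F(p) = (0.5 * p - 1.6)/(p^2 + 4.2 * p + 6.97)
Denominator: p^2 + 4.2*p + 6.97. Poles: -2.1 + 1.6j, -2.1 - 1.6j. Stable (all poles in LHP)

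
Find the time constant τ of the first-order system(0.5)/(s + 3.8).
First-order system: τ = -1/pole. Pole = -3.8. τ = -1/(-3.8) = 0.2632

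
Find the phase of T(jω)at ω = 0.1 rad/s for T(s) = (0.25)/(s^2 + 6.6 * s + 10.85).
Substitute s = j*0.1: T(j0.1) = 0.0229776 - 0.001399j.
∠T(j0.1) = atan2(Im, Re) = atan2(-0.001399, 0.0229776) = -3.48°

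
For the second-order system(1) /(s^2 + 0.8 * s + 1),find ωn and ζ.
Standard form: ωn²/(s²+2ζωn·s+ωn²).
const=1=ωn² → ωn=1, s coeff=0.8=2ζωn → ζ=0.4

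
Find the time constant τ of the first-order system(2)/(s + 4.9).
First-order system: τ = -1/pole. Pole = -4.9. τ = -1/(-4.9) = 0.2041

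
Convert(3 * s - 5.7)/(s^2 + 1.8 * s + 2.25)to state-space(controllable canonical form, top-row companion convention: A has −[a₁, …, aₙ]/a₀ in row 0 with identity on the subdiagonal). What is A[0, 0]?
Reachable canonical form for den = s^2 + 1.8*s + 2.25: top row of A = -[a₁,a₂,...,aₙ]/a₀, ones on the subdiagonal, zeros elsewhere.
A = [[-1.8, -2.25], [1, 0]].
A[0,0] = -1.8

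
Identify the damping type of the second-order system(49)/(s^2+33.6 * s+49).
Standard form: ωn²/(s²+2ζωn·s+ωn²) gives ωn=7, ζ=2.4.
Overdamped (ζ = 2.4 > 1)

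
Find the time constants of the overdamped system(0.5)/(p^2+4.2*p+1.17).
Overdamped: real poles at -3.9, -0.3. τ = -1/pole → τ₁ = 0.2564, τ₂ = 3.333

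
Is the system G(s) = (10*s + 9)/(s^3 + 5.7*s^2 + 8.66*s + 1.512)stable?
Denominator: s^3 + 5.7*s^2 + 8.66*s + 1.512 = (s + 2.8)(s + 2.7)(s + 0.2). Poles: -0.2, -2.7, -2.8. All Re(p)<0: Yes (stable)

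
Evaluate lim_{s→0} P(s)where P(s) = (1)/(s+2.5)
DC gain = P(0) = num(0)/den(0) = 1/2.5 = 0.4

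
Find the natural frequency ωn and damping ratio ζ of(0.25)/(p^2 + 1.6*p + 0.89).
Underdamped: complex pole -0.8 + 0.5j. ωn = |pole| = 0.9434, ζ = -Re(pole)/ωn = 0.848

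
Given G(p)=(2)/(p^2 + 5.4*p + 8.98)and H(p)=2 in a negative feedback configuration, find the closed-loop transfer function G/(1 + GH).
Closed-loop T = G/(1+GH).
Numerator: G_num * H_den = 2.
Denominator: G_den * H_den + G_num * H_num = (p^2 + 5.4*p + 8.98) + (4) = p^2 + 5.4*p + 12.98.
T(p) = (2)/(p^2 + 5.4*p + 12.98)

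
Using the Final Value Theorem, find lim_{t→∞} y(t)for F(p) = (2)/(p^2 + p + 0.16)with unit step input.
FVT: lim_{t→∞} y(t) = lim_{p→0} p*Y(p) where Y(p) = F(p)/p.
= lim_{p→0} F(p) = F(0) = num(0)/den(0) = 2/0.16 = 12.5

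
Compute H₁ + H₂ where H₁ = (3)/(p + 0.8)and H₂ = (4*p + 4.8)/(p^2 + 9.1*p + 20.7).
Parallel: H = H₁ + H₂ = (n₁·d₂ + n₂·d₁)/(d₁·d₂).
n₁·d₂ = 3*p^2 + 27.3*p + 62.1. n₂·d₁ = 4*p^2 + 8*p + 3.84. Sum = 7*p^2 + 35.3*p + 65.94. d₁·d₂ = p^3 + 9.9*p^2 + 27.98*p + 16.56.
H(p) = (7*p^2 + 35.3*p + 65.94)/(p^3 + 9.9*p^2 + 27.98*p + 16.56)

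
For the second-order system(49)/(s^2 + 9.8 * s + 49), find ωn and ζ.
Standard form: ωn²/(s²+2ζωn·s+ωn²).
const=49=ωn² → ωn=7, s coeff=9.8=2ζωn → ζ=0.7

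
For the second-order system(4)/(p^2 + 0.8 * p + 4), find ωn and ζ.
Standard form: ωn²/(p²+2ζωn·p+ωn²).
const=4=ωn² → ωn=2, p coeff=0.8=2ζωn → ζ=0.2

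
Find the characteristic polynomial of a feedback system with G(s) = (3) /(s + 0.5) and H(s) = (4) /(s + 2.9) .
Characteristic poly = G_den * H_den + G_num * H_num = (s^2 + 3.4*s + 1.45) + (12) = s^2 + 3.4*s + 13.45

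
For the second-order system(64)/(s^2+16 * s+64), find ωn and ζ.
Standard form: ωn²/(s²+2ζωn·s+ωn²).
const=64=ωn² → ωn=8, s coeff=16=2ζωn → ζ=1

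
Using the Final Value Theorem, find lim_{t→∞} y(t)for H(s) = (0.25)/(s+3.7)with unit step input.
FVT: lim_{t→∞} y(t) = lim_{s→0} s*Y(s) where Y(s) = H(s)/s.
= lim_{s→0} H(s) = H(0) = num(0)/den(0) = 0.25/3.7 = 0.06757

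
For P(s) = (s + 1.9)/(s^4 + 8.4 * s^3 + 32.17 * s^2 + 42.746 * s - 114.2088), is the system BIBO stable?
Denominator: s^4 + 8.4*s^3 + 32.17*s^2 + 42.746*s - 114.2088 = (s - 1.2)(s + 4.6)(s^2 + 5*s + 20.69). Poles: -2.5 + 3.8j, -2.5 - 3.8j, -4.6, 1.2. All Re(p)<0: No (unstable)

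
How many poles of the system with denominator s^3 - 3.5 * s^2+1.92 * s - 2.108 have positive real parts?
s^3 - 3.5*s^2 + 1.92*s - 2.108 = (s - 3.1)(s^2 - 0.4*s + 0.68). Poles: 0.2 + 0.8j, 0.2 - 0.8j, 3.1. RHP poles (Re>0): 3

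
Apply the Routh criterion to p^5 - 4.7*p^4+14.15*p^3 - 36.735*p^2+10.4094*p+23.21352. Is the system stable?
Routh array:
p^5: [1, 14.15, 10.4094]; p^4: [-4.7, -36.735, 23.21352]; p^3: [6.33404, 15.3484]; p^2: [-25.3461, 23.21352]; p^1: [21.1496]; p^0: [23.21352]
First column: [1, -4.7, 6.33404, -25.3461, 21.1496, 23.21352]. Sign changes = 4.
No, unstable (4 RHP root(s))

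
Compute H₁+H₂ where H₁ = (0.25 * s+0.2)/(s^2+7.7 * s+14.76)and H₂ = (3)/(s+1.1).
Parallel: H = H₁ + H₂ = (n₁·d₂ + n₂·d₁)/(d₁·d₂).
n₁·d₂ = 0.25*s^2 + 0.475*s + 0.22. n₂·d₁ = 3*s^2 + 23.1*s + 44.28. Sum = 3.25*s^2 + 23.575*s + 44.5. d₁·d₂ = s^3 + 8.8*s^2 + 23.23*s + 16.236.
H(s) = (3.25*s^2 + 23.575*s + 44.5)/(s^3 + 8.8*s^2 + 23.23*s + 16.236)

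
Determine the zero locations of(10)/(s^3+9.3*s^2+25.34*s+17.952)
Numerator is a nonzero constant (10) → Zeros: none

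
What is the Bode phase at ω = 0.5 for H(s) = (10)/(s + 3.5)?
Substitute s = j*0.5: H(j0.5) = 2.8 - 0.4j.
∠H(j0.5) = atan2(Im, Re) = atan2(-0.4, 2.8) = -8.13°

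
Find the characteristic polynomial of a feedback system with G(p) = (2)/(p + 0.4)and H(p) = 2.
Characteristic poly = G_den * H_den + G_num * H_num = (p + 0.4) + (4) = p + 4.4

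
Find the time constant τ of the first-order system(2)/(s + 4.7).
First-order system: τ = -1/pole. Pole = -4.7. τ = -1/(-4.7) = 0.2128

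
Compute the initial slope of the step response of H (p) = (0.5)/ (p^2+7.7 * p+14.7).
IVT: y'(0⁺) = lim_{p→∞} p²·Y(p) = lim_{p→∞} p·H(p).
deg(num) = 0, deg(den) = 2, relative degree = 2 ≥ 2, so p·H(p) → 0. Initial slope = 0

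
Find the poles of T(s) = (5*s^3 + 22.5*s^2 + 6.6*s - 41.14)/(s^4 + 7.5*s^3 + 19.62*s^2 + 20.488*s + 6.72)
Set denominator = 0: s^4 + 7.5*s^3 + 19.62*s^2 + 20.488*s + 6.72 = (s + 2.8)(s + 1.6)(s + 0.6)(s + 2.5) = 0 → Poles: -0.6, -1.6, -2.5, -2.8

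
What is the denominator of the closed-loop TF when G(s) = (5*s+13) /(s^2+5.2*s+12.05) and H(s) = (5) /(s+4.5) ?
Characteristic poly = G_den * H_den + G_num * H_num = (s^3 + 9.7*s^2 + 35.45*s + 54.225) + (25*s + 65) = s^3 + 9.7*s^2 + 60.45*s + 119.225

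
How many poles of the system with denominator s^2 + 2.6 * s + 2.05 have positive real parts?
Poles: -1.3 + 0.6j, -1.3 - 0.6j. RHP poles (Re>0): 0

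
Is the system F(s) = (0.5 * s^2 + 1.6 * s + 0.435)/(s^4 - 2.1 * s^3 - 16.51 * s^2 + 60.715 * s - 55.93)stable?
Denominator: s^4 - 2.1*s^3 - 16.51*s^2 + 60.715*s - 55.93 = (s - 2.8)(s + 4.7)(s^2 - 4*s + 4.25). Poles: -4.7, 2 + 0.5j, 2 - 0.5j, 2.8. All Re(p)<0: No (unstable)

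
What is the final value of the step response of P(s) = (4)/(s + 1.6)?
FVT: lim_{t→∞} y(t) = lim_{s→0} s*Y(s) where Y(s) = P(s)/s.
= lim_{s→0} P(s) = P(0) = num(0)/den(0) = 4/1.6 = 2.5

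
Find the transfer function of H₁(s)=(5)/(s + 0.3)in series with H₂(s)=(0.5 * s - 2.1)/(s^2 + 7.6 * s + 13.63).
Series: H = H₁ · H₂ = (n₁·n₂)/(d₁·d₂).
Num: n₁·n₂ = 2.5*s - 10.5. Den: d₁·d₂ = s^3 + 7.9*s^2 + 15.91*s + 4.089.
H(s) = (2.5*s - 10.5)/(s^3 + 7.9*s^2 + 15.91*s + 4.089)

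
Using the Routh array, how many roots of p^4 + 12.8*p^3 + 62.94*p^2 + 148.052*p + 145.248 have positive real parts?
Routh array:
p^4: [1, 62.94, 145.248]; p^3: [12.8, 148.052]; p^2: [51.3734, 145.248]; p^1: [111.863]; p^0: [145.248]
First column: [1, 12.8, 51.3734, 111.863, 145.248]. Sign changes = RHP roots = 0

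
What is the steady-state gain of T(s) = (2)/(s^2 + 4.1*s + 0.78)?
DC gain = T(0) = num(0)/den(0) = 2/0.78 = 2.564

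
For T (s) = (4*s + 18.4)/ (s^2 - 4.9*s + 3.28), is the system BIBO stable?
Denominator: s^2 - 4.9*s + 3.28 = (s - 0.8)(s - 4.1). Poles: 0.8, 4.1. All Re(p)<0: No (unstable)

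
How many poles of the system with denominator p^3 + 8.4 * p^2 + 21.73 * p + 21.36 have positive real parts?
p^3 + 8.4*p^2 + 21.73*p + 21.36 = (p + 4.8)(p^2 + 3.6*p + 4.45). Poles: -1.8 + 1.1j, -1.8 - 1.1j, -4.8. RHP poles (Re>0): 0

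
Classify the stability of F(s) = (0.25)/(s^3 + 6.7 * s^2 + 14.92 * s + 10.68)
Denominator: s^3 + 6.7*s^2 + 14.92*s + 10.68 = (s + 1.5)(s^2 + 5.2*s + 7.12). Poles: -1.5, -2.6 + 0.6j, -2.6 - 0.6j. Stable (all poles in LHP)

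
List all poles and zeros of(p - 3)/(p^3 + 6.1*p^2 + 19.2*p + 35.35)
Set denominator = 0: p^3 + 6.1*p^2 + 19.2*p + 35.35 = (p + 3.5)(p^2 + 2.6*p + 10.1) = 0 → Poles: -1.3 + 2.9j, -1.3 - 2.9j, -3.5
Set numerator = 0: p - 3 = 0 → Zeros: 3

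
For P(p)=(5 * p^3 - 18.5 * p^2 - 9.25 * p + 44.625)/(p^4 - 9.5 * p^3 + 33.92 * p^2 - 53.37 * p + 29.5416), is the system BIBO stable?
Denominator: p^4 - 9.5*p^3 + 33.92*p^2 - 53.37*p + 29.5416 = (p - 1.2)(p - 3.3)(p^2 - 5*p + 7.46). Poles: 1.2, 2.5 + 1.1j, 2.5 - 1.1j, 3.3. All Re(p)<0: No (unstable)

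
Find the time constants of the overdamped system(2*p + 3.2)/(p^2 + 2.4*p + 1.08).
Overdamped: real poles at -0.6, -1.8. τ = -1/pole → τ₁ = 1.667, τ₂ = 0.5556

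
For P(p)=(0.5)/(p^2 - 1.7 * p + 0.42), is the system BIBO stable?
Denominator: p^2 - 1.7*p + 0.42 = (p - 0.3)(p - 1.4). Poles: 0.3, 1.4. All Re(p)<0: No (unstable)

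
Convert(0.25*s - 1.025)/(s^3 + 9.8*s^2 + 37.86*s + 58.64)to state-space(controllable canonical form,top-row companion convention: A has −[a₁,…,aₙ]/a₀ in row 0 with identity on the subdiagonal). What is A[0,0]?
Reachable canonical form for den = s^3 + 9.8*s^2 + 37.86*s + 58.64: top row of A = -[a₁,a₂,...,aₙ]/a₀, ones on the subdiagonal, zeros elsewhere.
A = [[-9.8, -37.86, -58.64], [1, 0, 0], [0, 1, 0]].
A[0,0] = -9.8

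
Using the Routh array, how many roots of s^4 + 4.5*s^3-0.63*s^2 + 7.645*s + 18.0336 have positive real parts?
Routh array:
s^4: [1, -0.63, 18.0336]; s^3: [4.5, 7.645]; s^2: [-2.32889, 18.0336]; s^1: [42.4905]; s^0: [18.0336]
First column: [1, 4.5, -2.32889, 42.4905, 18.0336]. Sign changes = RHP roots = 2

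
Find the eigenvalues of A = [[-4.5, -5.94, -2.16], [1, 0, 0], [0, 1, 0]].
Eigenvalues solve det(λI - A) = 0.
Characteristic polynomial: λ^3 + 4.5*λ^2 + 5.94*λ + 2.16 = 0.
Factor: (λ + 2.4)(λ + 0.6)(λ + 1.5) = 0.
Roots: -0.6, -1.5, -2.4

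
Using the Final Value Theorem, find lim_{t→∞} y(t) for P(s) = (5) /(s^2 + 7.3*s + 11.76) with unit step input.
FVT: lim_{t→∞} y(t) = lim_{s→0} s*Y(s) where Y(s) = P(s)/s.
= lim_{s→0} P(s) = P(0) = num(0)/den(0) = 5/11.76 = 0.4252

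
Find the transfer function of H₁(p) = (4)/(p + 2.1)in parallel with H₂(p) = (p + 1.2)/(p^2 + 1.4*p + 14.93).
Parallel: H = H₁ + H₂ = (n₁·d₂ + n₂·d₁)/(d₁·d₂).
n₁·d₂ = 4*p^2 + 5.6*p + 59.72. n₂·d₁ = p^2 + 3.3*p + 2.52. Sum = 5*p^2 + 8.9*p + 62.24. d₁·d₂ = p^3 + 3.5*p^2 + 17.87*p + 31.353.
H(p) = (5*p^2 + 8.9*p + 62.24)/(p^3 + 3.5*p^2 + 17.87*p + 31.353)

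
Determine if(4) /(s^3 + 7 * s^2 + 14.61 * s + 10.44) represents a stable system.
Denominator: s^3 + 7*s^2 + 14.61*s + 10.44 = (s + 4)(s^2 + 3*s + 2.61). Poles: -1.5 + 0.6j, -1.5 - 0.6j, -4. All Re(p)<0: Yes (stable)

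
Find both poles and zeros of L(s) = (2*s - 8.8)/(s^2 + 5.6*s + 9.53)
Set denominator = 0: s^2 + 5.6*s + 9.53 = 0 → Poles: -2.8 + 1.3j, -2.8 - 1.3j
Set numerator = 0: 2*s - 8.8 = 0 → Zeros: 4.4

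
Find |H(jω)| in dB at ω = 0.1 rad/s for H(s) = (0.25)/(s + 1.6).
Substitute s = j*0.1: H(j0.1) = 0.155642 - 0.00972763j.
|H(j0.1)| = sqrt(Re² + Im²) = 0.1559.
20*log₁₀(0.1559) = -16.14 dB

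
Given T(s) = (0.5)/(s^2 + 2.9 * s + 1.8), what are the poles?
Set denominator = 0: s^2 + 2.9*s + 1.8 = (s + 0.9)(s + 2) = 0 → Poles: -0.9, -2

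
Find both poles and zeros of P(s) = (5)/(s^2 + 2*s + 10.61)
Set denominator = 0: s^2 + 2*s + 10.61 = 0 → Poles: -1 + 3.1j, -1 - 3.1j
Numerator is a nonzero constant (5) → Zeros: none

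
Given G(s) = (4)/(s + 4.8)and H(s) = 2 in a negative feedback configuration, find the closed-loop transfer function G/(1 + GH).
Closed-loop T = G/(1+GH).
Numerator: G_num * H_den = 4.
Denominator: G_den * H_den + G_num * H_num = (s + 4.8) + (8) = s + 12.8.
T(s) = (4)/(s + 12.8)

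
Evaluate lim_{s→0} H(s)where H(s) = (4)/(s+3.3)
DC gain = H(0) = num(0)/den(0) = 4/3.3 = 1.212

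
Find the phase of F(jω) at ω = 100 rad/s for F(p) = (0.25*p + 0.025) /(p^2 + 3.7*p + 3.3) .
Substitute p = j*100: F(j100) = 8.9937e-05 - 0.0024975j.
∠F(j100) = atan2(Im, Re) = atan2(-0.0024975, 8.9937e-05) = -87.94°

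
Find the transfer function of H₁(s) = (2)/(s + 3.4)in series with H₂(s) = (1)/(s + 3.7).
Series: H = H₁ · H₂ = (n₁·n₂)/(d₁·d₂).
Num: n₁·n₂ = 2. Den: d₁·d₂ = s^2 + 7.1*s + 12.58.
H(s) = (2)/(s^2 + 7.1*s + 12.58)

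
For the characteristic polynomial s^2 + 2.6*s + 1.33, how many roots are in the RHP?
s^2 + 2.6*s + 1.33 = (s + 0.7)(s + 1.9). Poles: -0.7, -1.9. RHP poles (Re>0): 0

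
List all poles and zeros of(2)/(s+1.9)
Set denominator = 0: s + 1.9 = 0 → Poles: -1.9
Numerator is a nonzero constant (2) → Zeros: none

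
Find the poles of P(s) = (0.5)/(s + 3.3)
Set denominator = 0: s + 3.3 = 0 → Poles: -3.3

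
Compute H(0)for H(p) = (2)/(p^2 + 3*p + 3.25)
DC gain = H(0) = num(0)/den(0) = 2/3.25 = 0.6154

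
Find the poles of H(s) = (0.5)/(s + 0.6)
Set denominator = 0: s + 0.6 = 0 → Poles: -0.6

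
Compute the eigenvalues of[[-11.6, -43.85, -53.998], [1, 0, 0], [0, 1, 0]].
Eigenvalues solve det(λI - A) = 0.
Characteristic polynomial: λ^3 + 11.6*λ^2 + 43.85*λ + 53.998 = 0.
Factor: (λ + 3.8)(λ + 2.9)(λ + 4.9) = 0.
Roots: -2.9, -3.8, -4.9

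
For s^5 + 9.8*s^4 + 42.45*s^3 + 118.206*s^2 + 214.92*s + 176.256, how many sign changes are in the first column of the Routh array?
Routh array:
s^5: [1, 42.45, 214.92]; s^4: [9.8, 118.206, 176.256]; s^3: [30.3882, 196.935]; s^2: [54.6957, 176.256]; s^1: [99.0094]; s^0: [176.256]
First column: [1, 9.8, 30.3882, 54.6957, 99.0094, 176.256]. Sign changes = 0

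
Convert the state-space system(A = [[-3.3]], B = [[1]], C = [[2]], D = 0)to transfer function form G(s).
G(s) = C(sI - A)⁻¹B + D.
Characteristic polynomial det(sI - A) = s + 3.3.
Numerator from C·adj(sI-A)·B + D·det(sI-A) = 2.
G(s) = (2)/(s + 3.3)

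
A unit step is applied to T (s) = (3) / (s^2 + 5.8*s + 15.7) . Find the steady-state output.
FVT: lim_{t→∞} y(t) = lim_{s→0} s*Y(s) where Y(s) = T(s)/s.
= lim_{s→0} T(s) = T(0) = num(0)/den(0) = 3/15.7 = 0.1911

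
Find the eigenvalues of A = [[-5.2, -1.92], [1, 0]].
Eigenvalues solve det(λI - A) = 0.
Characteristic polynomial: λ^2 + 5.2*λ + 1.92 = 0.
Factor: (λ + 4.8)(λ + 0.4) = 0.
Roots: -0.4, -4.8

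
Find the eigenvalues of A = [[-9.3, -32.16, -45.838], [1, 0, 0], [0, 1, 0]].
Eigenvalues solve det(λI - A) = 0.
Characteristic polynomial: λ^3 + 9.3*λ^2 + 32.16*λ + 45.838 = 0.
Factor: (λ + 4.3)(λ^2 + 5*λ + 10.66) = 0.
Roots: -2.5 + 2.1j, -2.5 - 2.1j, -4.3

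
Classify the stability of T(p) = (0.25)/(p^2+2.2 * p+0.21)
Denominator: p^2 + 2.2*p + 0.21 = (p + 0.1)(p + 2.1). Poles: -0.1, -2.1. Stable (all poles in LHP)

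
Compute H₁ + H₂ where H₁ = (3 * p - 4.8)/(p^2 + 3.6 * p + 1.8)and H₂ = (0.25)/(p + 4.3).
Parallel: H = H₁ + H₂ = (n₁·d₂ + n₂·d₁)/(d₁·d₂).
n₁·d₂ = 3*p^2 + 8.1*p - 20.64. n₂·d₁ = 0.25*p^2 + 0.9*p + 0.45. Sum = 3.25*p^2 + 9*p - 20.19. d₁·d₂ = p^3 + 7.9*p^2 + 17.28*p + 7.74.
H(p) = (3.25*p^2 + 9*p - 20.19)/(p^3 + 7.9*p^2 + 17.28*p + 7.74)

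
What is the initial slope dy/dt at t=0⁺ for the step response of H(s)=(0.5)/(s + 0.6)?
IVT: y'(0⁺) = lim_{s→∞} s²·Y(s) = lim_{s→∞} s·H(s).
deg(num) = 0, deg(den) = 1, relative degree = 1, so s·H(s) → (leading num)/(leading den) = 0.5/1 = 0.5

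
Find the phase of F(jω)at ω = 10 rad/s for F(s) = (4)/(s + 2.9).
Substitute s = j*10: F(j10) = 0.107001 - 0.36897j.
∠F(j10) = atan2(Im, Re) = atan2(-0.36897, 0.107001) = -73.83°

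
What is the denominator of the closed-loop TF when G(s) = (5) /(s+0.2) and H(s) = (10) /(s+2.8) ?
Characteristic poly = G_den * H_den + G_num * H_num = (s^2 + 3*s + 0.56) + (50) = s^2 + 3*s + 50.56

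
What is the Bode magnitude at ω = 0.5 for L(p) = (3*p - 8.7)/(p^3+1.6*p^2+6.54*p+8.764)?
Substitute p = j*0.5: L(j0.5) = -0.852241 + 0.499796j.
|L(j0.5)| = sqrt(Re² + Im²) = 0.988.
20*log₁₀(0.988) = -0.11 dB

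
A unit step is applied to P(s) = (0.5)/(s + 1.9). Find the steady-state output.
FVT: lim_{t→∞} y(t) = lim_{s→0} s*Y(s) where Y(s) = P(s)/s.
= lim_{s→0} P(s) = P(0) = num(0)/den(0) = 0.5/1.9 = 0.2632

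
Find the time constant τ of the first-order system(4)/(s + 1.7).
First-order system: τ = -1/pole. Pole = -1.7. τ = -1/(-1.7) = 0.5882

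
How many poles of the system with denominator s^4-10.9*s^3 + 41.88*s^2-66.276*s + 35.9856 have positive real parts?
s^4 - 10.9*s^3 + 41.88*s^2 - 66.276*s + 35.9856 = (s - 4.2)(s - 2.1)(s - 1.2)(s - 3.4). Poles: 1.2, 2.1, 3.4, 4.2. RHP poles (Re>0): 4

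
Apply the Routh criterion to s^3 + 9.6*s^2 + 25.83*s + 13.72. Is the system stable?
Routh array:
s^3: [1, 25.83]; s^2: [9.6, 13.72]; s^1: [24.4008]; s^0: [13.72]
First column: [1, 9.6, 24.4008, 13.72]. Sign changes = 0.
Yes, stable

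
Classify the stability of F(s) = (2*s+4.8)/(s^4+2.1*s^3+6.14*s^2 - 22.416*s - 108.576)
Denominator: s^4 + 2.1*s^3 + 6.14*s^2 - 22.416*s - 108.576 = (s - 2.9)(s + 2.6)(s^2 + 2.4*s + 14.4). Poles: -1.2 + 3.6j, -1.2 - 3.6j, -2.6, 2.9. Unstable (1 pole(s) in RHP)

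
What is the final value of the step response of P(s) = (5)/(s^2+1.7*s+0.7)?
FVT: lim_{t→∞} y(t) = lim_{s→0} s*Y(s) where Y(s) = P(s)/s.
= lim_{s→0} P(s) = P(0) = num(0)/den(0) = 5/0.7 = 7.143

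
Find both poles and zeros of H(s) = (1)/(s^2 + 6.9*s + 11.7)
Set denominator = 0: s^2 + 6.9*s + 11.7 = (s + 3)(s + 3.9) = 0 → Poles: -3, -3.9
Numerator is a nonzero constant (1) → Zeros: none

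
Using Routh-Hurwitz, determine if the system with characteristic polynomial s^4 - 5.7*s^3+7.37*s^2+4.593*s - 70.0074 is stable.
Routh array:
s^4: [1, 7.37, -70.0074]; s^3: [-5.7, 4.593]; s^2: [8.17579, -70.0074]; s^1: [-44.2148]; s^0: [-70.0074]
First column: [1, -5.7, 8.17579, -44.2148, -70.0074]. Sign changes = 3.
No, unstable (3 RHP root(s))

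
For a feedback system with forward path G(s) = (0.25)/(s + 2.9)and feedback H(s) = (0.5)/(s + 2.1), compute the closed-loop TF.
Closed-loop T = G/(1+GH).
Numerator: G_num * H_den = 0.25*s + 0.525.
Denominator: G_den * H_den + G_num * H_num = (s^2 + 5*s + 6.09) + (0.125) = s^2 + 5*s + 6.215.
T(s) = (0.25*s + 0.525)/(s^2 + 5*s + 6.215)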